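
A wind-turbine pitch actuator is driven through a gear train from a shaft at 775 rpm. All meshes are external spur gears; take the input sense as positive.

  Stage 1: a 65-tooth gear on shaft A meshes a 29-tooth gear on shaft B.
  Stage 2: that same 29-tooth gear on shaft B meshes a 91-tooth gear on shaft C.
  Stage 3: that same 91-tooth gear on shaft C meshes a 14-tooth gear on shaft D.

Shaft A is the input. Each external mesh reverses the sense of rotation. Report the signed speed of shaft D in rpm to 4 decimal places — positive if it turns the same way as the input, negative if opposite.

-3598.2143 rpm (opposite to input, |ω| = 3598.2143 rpm)

Stage 1 [65T→29T]: ω = 775.0000×65/29 = 1737.0690 rpm, dir flips to −; running = −1737.0690
Stage 2 [29T→91T]: ω = 1737.0690×29/91 = 553.5714 rpm, dir flips to +; running = +553.5714
Stage 3 [91T→14T]: ω = 553.5714×91/14 = 3598.2143 rpm, dir flips to −; running = −3598.2143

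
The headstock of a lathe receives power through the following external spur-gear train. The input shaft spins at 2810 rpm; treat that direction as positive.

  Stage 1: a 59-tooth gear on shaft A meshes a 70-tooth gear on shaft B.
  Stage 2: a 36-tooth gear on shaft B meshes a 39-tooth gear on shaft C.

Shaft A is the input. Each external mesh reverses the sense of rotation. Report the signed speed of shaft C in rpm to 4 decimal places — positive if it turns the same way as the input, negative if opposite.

+2186.2418 rpm (same as input, |ω| = 2186.2418 rpm)

Stage 1 [59T→70T]: ω = 2810.0000×59/70 = 2368.4286 rpm, dir flips to −; running = −2368.4286
Stage 2 [36T→39T]: ω = 2368.4286×36/39 = 2186.2418 rpm, dir flips to +; running = +2186.2418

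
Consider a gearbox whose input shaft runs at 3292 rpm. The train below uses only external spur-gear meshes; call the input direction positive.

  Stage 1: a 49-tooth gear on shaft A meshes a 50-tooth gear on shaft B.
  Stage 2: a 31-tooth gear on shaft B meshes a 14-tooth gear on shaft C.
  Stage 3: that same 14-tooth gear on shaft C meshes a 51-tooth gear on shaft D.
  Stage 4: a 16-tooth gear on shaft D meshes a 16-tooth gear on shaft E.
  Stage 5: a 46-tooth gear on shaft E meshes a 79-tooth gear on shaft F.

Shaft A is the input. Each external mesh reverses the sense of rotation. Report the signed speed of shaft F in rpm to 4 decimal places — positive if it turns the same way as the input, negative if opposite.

-1141.8476 rpm (opposite to input, |ω| = 1141.8476 rpm)

Stage 1 [49T→50T]: ω = 3292.0000×49/50 = 3226.1600 rpm, dir flips to −; running = −3226.1600
Stage 2 [31T→14T]: ω = 3226.1600×31/14 = 7143.6400 rpm, dir flips to +; running = +7143.6400
Stage 3 [14T→51T]: ω = 7143.6400×14/51 = 1960.9992 rpm, dir flips to −; running = −1960.9992
Stage 4 [16T→16T]: ω = 1960.9992×16/16 = 1960.9992 rpm, dir flips to +; running = +1960.9992
Stage 5 [46T→79T]: ω = 1960.9992×46/79 = 1141.8476 rpm, dir flips to −; running = −1141.8476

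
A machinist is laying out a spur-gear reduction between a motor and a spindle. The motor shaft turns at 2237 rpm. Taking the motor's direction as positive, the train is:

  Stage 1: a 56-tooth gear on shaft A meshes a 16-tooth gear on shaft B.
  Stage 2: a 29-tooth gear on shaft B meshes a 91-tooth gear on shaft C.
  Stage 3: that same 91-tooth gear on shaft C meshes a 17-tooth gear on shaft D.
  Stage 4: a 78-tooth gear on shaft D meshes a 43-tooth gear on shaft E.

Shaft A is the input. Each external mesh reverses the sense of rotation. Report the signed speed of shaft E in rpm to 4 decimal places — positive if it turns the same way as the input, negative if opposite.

+24227.5363 rpm (same as input, |ω| = 24227.5363 rpm)

Stage 1 [56T→16T]: ω = 2237.0000×56/16 = 7829.5000 rpm, dir flips to −; running = −7829.5000
Stage 2 [29T→91T]: ω = 7829.5000×29/91 = 2495.1154 rpm, dir flips to +; running = +2495.1154
Stage 3 [91T→17T]: ω = 2495.1154×91/17 = 13356.2059 rpm, dir flips to −; running = −13356.2059
Stage 4 [78T→43T]: ω = 13356.2059×78/43 = 24227.5363 rpm, dir flips to +; running = +24227.5363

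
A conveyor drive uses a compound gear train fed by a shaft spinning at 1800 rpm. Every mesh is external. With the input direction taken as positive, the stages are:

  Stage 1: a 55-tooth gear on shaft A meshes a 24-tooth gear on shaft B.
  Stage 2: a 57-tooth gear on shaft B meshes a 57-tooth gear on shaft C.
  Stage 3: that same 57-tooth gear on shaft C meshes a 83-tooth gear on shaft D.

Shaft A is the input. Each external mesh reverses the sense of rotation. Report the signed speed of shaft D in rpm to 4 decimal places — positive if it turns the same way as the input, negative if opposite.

Stage 1 [55T→24T]: ω = 1800.0000×55/24 = 4125.0000 rpm, dir flips to −; running = −4125.0000
Stage 2 [57T→57T]: ω = 4125.0000×57/57 = 4125.0000 rpm, dir flips to +; running = +4125.0000
Stage 3 [57T→83T]: ω = 4125.0000×57/83 = 2832.8313 rpm, dir flips to −; running = −2832.8313

-2832.8313 rpm (opposite to input, |ω| = 2832.8313 rpm)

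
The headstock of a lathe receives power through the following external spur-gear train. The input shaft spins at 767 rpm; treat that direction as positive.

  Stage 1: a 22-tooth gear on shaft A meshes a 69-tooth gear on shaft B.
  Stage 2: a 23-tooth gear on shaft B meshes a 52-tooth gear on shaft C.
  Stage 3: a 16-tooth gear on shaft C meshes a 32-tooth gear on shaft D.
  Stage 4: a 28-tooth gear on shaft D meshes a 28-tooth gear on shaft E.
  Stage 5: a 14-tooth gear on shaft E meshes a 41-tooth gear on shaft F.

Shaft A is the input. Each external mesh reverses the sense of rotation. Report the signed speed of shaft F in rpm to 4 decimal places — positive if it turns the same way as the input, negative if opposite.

Stage 1 [22T→69T]: ω = 767.0000×22/69 = 244.5507 rpm, dir flips to −; running = −244.5507
Stage 2 [23T→52T]: ω = 244.5507×23/52 = 108.1667 rpm, dir flips to +; running = +108.1667
Stage 3 [16T→32T]: ω = 108.1667×16/32 = 54.0833 rpm, dir flips to −; running = −54.0833
Stage 4 [28T→28T]: ω = 54.0833×28/28 = 54.0833 rpm, dir flips to +; running = +54.0833
Stage 5 [14T→41T]: ω = 54.0833×14/41 = 18.4675 rpm, dir flips to −; running = −18.4675

-18.4675 rpm (opposite to input, |ω| = 18.4675 rpm)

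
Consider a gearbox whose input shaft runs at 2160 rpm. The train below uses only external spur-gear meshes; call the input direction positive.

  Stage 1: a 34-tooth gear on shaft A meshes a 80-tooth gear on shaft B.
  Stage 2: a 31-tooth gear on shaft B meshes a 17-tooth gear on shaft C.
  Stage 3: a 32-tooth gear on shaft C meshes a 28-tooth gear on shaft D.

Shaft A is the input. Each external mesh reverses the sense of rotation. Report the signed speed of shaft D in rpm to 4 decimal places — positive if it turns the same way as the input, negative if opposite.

Stage 1 [34T→80T]: ω = 2160.0000×34/80 = 918.0000 rpm, dir flips to −; running = −918.0000
Stage 2 [31T→17T]: ω = 918.0000×31/17 = 1674.0000 rpm, dir flips to +; running = +1674.0000
Stage 3 [32T→28T]: ω = 1674.0000×32/28 = 1913.1429 rpm, dir flips to −; running = −1913.1429

-1913.1429 rpm (opposite to input, |ω| = 1913.1429 rpm)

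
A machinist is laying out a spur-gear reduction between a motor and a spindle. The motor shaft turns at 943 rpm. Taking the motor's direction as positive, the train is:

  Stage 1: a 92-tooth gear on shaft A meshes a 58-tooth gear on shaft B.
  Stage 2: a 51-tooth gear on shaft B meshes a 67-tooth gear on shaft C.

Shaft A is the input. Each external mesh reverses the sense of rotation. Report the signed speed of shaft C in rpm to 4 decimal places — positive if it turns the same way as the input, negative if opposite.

Stage 1 [92T→58T]: ω = 943.0000×92/58 = 1495.7931 rpm, dir flips to −; running = −1495.7931
Stage 2 [51T→67T]: ω = 1495.7931×51/67 = 1138.5888 rpm, dir flips to +; running = +1138.5888

+1138.5888 rpm (same as input, |ω| = 1138.5888 rpm)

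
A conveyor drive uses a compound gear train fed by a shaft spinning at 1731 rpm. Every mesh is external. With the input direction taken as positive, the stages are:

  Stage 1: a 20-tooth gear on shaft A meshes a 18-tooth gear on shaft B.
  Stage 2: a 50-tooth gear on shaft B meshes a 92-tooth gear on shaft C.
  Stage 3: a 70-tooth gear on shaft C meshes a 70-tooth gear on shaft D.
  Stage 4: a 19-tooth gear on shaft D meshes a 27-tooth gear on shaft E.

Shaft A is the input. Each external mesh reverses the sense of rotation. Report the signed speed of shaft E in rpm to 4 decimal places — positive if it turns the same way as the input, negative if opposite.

Stage 1 [20T→18T]: ω = 1731.0000×20/18 = 1923.3333 rpm, dir flips to −; running = −1923.3333
Stage 2 [50T→92T]: ω = 1923.3333×50/92 = 1045.2899 rpm, dir flips to +; running = +1045.2899
Stage 3 [70T→70T]: ω = 1045.2899×70/70 = 1045.2899 rpm, dir flips to −; running = −1045.2899
Stage 4 [19T→27T]: ω = 1045.2899×19/27 = 735.5743 rpm, dir flips to +; running = +735.5743

+735.5743 rpm (same as input, |ω| = 735.5743 rpm)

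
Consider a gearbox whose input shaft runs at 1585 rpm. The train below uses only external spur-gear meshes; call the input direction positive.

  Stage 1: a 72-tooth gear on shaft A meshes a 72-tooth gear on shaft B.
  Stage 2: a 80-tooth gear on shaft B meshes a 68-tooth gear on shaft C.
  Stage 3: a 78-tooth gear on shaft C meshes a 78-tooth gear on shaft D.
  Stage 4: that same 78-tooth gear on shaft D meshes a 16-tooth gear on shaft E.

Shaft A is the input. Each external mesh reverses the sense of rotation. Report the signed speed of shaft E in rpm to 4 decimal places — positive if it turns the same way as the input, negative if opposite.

+9090.4412 rpm (same as input, |ω| = 9090.4412 rpm)

Stage 1 [72T→72T]: ω = 1585.0000×72/72 = 1585.0000 rpm, dir flips to −; running = −1585.0000
Stage 2 [80T→68T]: ω = 1585.0000×80/68 = 1864.7059 rpm, dir flips to +; running = +1864.7059
Stage 3 [78T→78T]: ω = 1864.7059×78/78 = 1864.7059 rpm, dir flips to −; running = −1864.7059
Stage 4 [78T→16T]: ω = 1864.7059×78/16 = 9090.4412 rpm, dir flips to +; running = +9090.4412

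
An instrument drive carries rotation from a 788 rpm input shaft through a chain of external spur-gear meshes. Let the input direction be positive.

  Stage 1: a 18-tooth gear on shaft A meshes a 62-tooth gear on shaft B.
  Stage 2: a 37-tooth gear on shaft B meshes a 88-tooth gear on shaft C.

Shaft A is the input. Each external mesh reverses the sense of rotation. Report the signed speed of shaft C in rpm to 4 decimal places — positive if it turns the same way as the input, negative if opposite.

+96.1891 rpm (same as input, |ω| = 96.1891 rpm)

Stage 1 [18T→62T]: ω = 788.0000×18/62 = 228.7742 rpm, dir flips to −; running = −228.7742
Stage 2 [37T→88T]: ω = 228.7742×37/88 = 96.1891 rpm, dir flips to +; running = +96.1891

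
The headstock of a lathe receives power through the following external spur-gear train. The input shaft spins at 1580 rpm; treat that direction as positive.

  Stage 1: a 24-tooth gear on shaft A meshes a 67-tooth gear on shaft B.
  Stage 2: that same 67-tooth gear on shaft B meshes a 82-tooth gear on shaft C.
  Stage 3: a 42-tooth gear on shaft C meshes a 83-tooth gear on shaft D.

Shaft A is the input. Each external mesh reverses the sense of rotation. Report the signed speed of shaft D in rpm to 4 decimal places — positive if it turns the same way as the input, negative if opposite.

-234.0053 rpm (opposite to input, |ω| = 234.0053 rpm)

Stage 1 [24T→67T]: ω = 1580.0000×24/67 = 565.9701 rpm, dir flips to −; running = −565.9701
Stage 2 [67T→82T]: ω = 565.9701×67/82 = 462.4390 rpm, dir flips to +; running = +462.4390
Stage 3 [42T→83T]: ω = 462.4390×42/83 = 234.0053 rpm, dir flips to −; running = −234.0053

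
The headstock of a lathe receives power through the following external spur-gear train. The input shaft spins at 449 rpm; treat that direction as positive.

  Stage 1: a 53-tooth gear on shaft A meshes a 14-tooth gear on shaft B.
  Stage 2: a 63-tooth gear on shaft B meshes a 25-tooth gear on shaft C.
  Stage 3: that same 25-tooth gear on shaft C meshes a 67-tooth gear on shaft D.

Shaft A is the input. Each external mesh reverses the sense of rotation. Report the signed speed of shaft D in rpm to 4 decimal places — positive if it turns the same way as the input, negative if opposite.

Stage 1 [53T→14T]: ω = 449.0000×53/14 = 1699.7857 rpm, dir flips to −; running = −1699.7857
Stage 2 [63T→25T]: ω = 1699.7857×63/25 = 4283.4600 rpm, dir flips to +; running = +4283.4600
Stage 3 [25T→67T]: ω = 4283.4600×25/67 = 1598.3060 rpm, dir flips to −; running = −1598.3060

-1598.3060 rpm (opposite to input, |ω| = 1598.3060 rpm)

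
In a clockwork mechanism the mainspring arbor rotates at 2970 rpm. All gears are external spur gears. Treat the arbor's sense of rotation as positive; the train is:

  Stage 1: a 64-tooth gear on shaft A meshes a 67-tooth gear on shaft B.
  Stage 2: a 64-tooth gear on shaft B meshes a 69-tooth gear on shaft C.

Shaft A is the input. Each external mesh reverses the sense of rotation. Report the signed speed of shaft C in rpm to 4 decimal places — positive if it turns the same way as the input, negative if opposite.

+2631.4341 rpm (same as input, |ω| = 2631.4341 rpm)

Stage 1 [64T→67T]: ω = 2970.0000×64/67 = 2837.0149 rpm, dir flips to −; running = −2837.0149
Stage 2 [64T→69T]: ω = 2837.0149×64/69 = 2631.4341 rpm, dir flips to +; running = +2631.4341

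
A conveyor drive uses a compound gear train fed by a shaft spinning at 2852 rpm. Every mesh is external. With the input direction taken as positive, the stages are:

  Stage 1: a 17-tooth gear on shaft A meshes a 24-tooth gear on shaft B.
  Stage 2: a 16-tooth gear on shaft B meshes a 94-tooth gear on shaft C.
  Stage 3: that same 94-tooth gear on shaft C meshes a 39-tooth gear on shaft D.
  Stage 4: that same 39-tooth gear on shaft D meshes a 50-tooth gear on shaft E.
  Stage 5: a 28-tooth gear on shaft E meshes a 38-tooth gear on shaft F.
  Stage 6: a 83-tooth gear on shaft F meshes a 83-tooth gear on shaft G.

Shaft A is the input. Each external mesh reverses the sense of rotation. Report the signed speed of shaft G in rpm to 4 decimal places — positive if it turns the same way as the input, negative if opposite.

+476.3340 rpm (same as input, |ω| = 476.3340 rpm)

Stage 1 [17T→24T]: ω = 2852.0000×17/24 = 2020.1667 rpm, dir flips to −; running = −2020.1667
Stage 2 [16T→94T]: ω = 2020.1667×16/94 = 343.8582 rpm, dir flips to +; running = +343.8582
Stage 3 [94T→39T]: ω = 343.8582×94/39 = 828.7863 rpm, dir flips to −; running = −828.7863
Stage 4 [39T→50T]: ω = 828.7863×39/50 = 646.4533 rpm, dir flips to +; running = +646.4533
Stage 5 [28T→38T]: ω = 646.4533×28/38 = 476.3340 rpm, dir flips to −; running = −476.3340
Stage 6 [83T→83T]: ω = 476.3340×83/83 = 476.3340 rpm, dir flips to +; running = +476.3340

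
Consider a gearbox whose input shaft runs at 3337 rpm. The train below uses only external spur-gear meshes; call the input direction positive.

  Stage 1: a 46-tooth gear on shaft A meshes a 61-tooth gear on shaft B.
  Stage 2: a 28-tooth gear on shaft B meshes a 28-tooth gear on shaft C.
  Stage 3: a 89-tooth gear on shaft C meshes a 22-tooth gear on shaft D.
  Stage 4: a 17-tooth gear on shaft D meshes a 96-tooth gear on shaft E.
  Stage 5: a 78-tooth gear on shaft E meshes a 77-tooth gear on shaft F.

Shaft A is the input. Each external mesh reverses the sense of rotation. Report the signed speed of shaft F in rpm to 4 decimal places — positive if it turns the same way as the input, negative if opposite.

-1826.1359 rpm (opposite to input, |ω| = 1826.1359 rpm)

Stage 1 [46T→61T]: ω = 3337.0000×46/61 = 2516.4262 rpm, dir flips to −; running = −2516.4262
Stage 2 [28T→28T]: ω = 2516.4262×28/28 = 2516.4262 rpm, dir flips to +; running = +2516.4262
Stage 3 [89T→22T]: ω = 2516.4262×89/22 = 10180.0879 rpm, dir flips to −; running = −10180.0879
Stage 4 [17T→96T]: ω = 10180.0879×17/96 = 1802.7239 rpm, dir flips to +; running = +1802.7239
Stage 5 [78T→77T]: ω = 1802.7239×78/77 = 1826.1359 rpm, dir flips to −; running = −1826.1359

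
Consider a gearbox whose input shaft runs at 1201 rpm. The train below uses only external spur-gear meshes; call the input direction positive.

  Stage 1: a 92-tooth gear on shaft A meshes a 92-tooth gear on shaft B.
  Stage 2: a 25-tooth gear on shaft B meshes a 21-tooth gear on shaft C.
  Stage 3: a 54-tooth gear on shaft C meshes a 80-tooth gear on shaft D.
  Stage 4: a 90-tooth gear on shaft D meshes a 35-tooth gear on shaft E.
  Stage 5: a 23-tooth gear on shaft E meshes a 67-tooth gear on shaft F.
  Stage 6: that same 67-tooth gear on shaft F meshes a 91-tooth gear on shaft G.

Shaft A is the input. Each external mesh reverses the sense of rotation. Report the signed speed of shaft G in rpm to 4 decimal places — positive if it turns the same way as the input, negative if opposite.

Stage 1 [92T→92T]: ω = 1201.0000×92/92 = 1201.0000 rpm, dir flips to −; running = −1201.0000
Stage 2 [25T→21T]: ω = 1201.0000×25/21 = 1429.7619 rpm, dir flips to +; running = +1429.7619
Stage 3 [54T→80T]: ω = 1429.7619×54/80 = 965.0893 rpm, dir flips to −; running = −965.0893
Stage 4 [90T→35T]: ω = 965.0893×90/35 = 2481.6582 rpm, dir flips to +; running = +2481.6582
Stage 5 [23T→67T]: ω = 2481.6582×23/67 = 851.9125 rpm, dir flips to −; running = −851.9125
Stage 6 [67T→91T]: ω = 851.9125×67/91 = 627.2323 rpm, dir flips to +; running = +627.2323

+627.2323 rpm (same as input, |ω| = 627.2323 rpm)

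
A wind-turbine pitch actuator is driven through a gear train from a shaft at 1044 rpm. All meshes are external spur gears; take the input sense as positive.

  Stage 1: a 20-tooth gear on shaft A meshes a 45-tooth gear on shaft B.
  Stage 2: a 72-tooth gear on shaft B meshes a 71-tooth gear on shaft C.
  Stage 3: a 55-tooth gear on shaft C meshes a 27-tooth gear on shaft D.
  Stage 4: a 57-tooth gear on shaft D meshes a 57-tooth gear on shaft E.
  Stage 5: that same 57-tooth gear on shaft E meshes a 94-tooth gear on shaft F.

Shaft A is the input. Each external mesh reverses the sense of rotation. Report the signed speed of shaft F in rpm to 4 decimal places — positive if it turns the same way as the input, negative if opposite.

-581.2167 rpm (opposite to input, |ω| = 581.2167 rpm)

Stage 1 [20T→45T]: ω = 1044.0000×20/45 = 464.0000 rpm, dir flips to −; running = −464.0000
Stage 2 [72T→71T]: ω = 464.0000×72/71 = 470.5352 rpm, dir flips to +; running = +470.5352
Stage 3 [55T→27T]: ω = 470.5352×55/27 = 958.4977 rpm, dir flips to −; running = −958.4977
Stage 4 [57T→57T]: ω = 958.4977×57/57 = 958.4977 rpm, dir flips to +; running = +958.4977
Stage 5 [57T→94T]: ω = 958.4977×57/94 = 581.2167 rpm, dir flips to −; running = −581.2167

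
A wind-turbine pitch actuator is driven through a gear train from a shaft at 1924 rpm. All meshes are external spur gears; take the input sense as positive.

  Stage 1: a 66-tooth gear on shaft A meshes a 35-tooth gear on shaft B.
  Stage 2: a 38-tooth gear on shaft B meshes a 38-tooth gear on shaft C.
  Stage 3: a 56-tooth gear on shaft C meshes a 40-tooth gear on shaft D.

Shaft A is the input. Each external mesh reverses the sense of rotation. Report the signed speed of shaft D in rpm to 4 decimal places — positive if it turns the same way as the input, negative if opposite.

Stage 1 [66T→35T]: ω = 1924.0000×66/35 = 3628.1143 rpm, dir flips to −; running = −3628.1143
Stage 2 [38T→38T]: ω = 3628.1143×38/38 = 3628.1143 rpm, dir flips to +; running = +3628.1143
Stage 3 [56T→40T]: ω = 3628.1143×56/40 = 5079.3600 rpm, dir flips to −; running = −5079.3600

-5079.3600 rpm (opposite to input, |ω| = 5079.3600 rpm)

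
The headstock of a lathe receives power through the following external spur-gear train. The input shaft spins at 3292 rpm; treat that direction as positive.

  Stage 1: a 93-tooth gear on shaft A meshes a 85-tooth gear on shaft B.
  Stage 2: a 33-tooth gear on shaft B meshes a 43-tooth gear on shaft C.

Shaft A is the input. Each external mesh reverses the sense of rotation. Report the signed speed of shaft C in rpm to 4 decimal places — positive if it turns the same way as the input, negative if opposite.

+2764.1992 rpm (same as input, |ω| = 2764.1992 rpm)

Stage 1 [93T→85T]: ω = 3292.0000×93/85 = 3601.8353 rpm, dir flips to −; running = −3601.8353
Stage 2 [33T→43T]: ω = 3601.8353×33/43 = 2764.1992 rpm, dir flips to +; running = +2764.1992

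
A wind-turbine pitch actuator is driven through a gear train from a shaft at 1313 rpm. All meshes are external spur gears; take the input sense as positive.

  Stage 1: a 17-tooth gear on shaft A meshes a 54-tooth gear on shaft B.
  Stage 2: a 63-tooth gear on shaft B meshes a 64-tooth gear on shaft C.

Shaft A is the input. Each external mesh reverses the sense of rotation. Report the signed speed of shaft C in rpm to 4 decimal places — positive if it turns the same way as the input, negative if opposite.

+406.8932 rpm (same as input, |ω| = 406.8932 rpm)

Stage 1 [17T→54T]: ω = 1313.0000×17/54 = 413.3519 rpm, dir flips to −; running = −413.3519
Stage 2 [63T→64T]: ω = 413.3519×63/64 = 406.8932 rpm, dir flips to +; running = +406.8932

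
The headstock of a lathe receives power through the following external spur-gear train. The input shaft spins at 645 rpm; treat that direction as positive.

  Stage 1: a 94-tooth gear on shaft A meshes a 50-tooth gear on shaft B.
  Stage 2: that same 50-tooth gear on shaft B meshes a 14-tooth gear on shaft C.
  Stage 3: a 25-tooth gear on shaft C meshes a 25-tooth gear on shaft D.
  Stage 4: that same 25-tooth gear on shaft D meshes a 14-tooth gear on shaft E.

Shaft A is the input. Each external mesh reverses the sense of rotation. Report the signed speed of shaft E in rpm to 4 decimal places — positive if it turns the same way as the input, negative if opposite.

Stage 1 [94T→50T]: ω = 645.0000×94/50 = 1212.6000 rpm, dir flips to −; running = −1212.6000
Stage 2 [50T→14T]: ω = 1212.6000×50/14 = 4330.7143 rpm, dir flips to +; running = +4330.7143
Stage 3 [25T→25T]: ω = 4330.7143×25/25 = 4330.7143 rpm, dir flips to −; running = −4330.7143
Stage 4 [25T→14T]: ω = 4330.7143×25/14 = 7733.4184 rpm, dir flips to +; running = +7733.4184

+7733.4184 rpm (same as input, |ω| = 7733.4184 rpm)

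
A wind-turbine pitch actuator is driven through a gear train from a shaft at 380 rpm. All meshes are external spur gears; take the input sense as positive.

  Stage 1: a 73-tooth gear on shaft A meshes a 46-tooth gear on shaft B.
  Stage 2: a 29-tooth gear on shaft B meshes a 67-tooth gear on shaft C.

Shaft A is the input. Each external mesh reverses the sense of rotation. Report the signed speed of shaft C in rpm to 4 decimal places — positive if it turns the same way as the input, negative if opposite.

Stage 1 [73T→46T]: ω = 380.0000×73/46 = 603.0435 rpm, dir flips to −; running = −603.0435
Stage 2 [29T→67T]: ω = 603.0435×29/67 = 261.0188 rpm, dir flips to +; running = +261.0188

+261.0188 rpm (same as input, |ω| = 261.0188 rpm)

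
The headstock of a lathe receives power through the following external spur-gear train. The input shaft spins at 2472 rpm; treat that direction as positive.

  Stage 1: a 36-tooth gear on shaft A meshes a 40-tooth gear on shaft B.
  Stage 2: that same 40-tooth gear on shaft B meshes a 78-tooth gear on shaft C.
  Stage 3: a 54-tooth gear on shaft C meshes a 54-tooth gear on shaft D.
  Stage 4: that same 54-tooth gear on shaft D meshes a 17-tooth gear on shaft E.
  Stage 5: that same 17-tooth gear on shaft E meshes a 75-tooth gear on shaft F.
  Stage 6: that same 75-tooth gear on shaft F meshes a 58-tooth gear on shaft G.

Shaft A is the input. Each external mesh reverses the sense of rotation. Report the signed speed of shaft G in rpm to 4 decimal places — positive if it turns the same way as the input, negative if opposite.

Stage 1 [36T→40T]: ω = 2472.0000×36/40 = 2224.8000 rpm, dir flips to −; running = −2224.8000
Stage 2 [40T→78T]: ω = 2224.8000×40/78 = 1140.9231 rpm, dir flips to +; running = +1140.9231
Stage 3 [54T→54T]: ω = 1140.9231×54/54 = 1140.9231 rpm, dir flips to −; running = −1140.9231
Stage 4 [54T→17T]: ω = 1140.9231×54/17 = 3624.1086 rpm, dir flips to +; running = +3624.1086
Stage 5 [17T→75T]: ω = 3624.1086×17/75 = 821.4646 rpm, dir flips to −; running = −821.4646
Stage 6 [75T→58T]: ω = 821.4646×75/58 = 1062.2387 rpm, dir flips to +; running = +1062.2387

+1062.2387 rpm (same as input, |ω| = 1062.2387 rpm)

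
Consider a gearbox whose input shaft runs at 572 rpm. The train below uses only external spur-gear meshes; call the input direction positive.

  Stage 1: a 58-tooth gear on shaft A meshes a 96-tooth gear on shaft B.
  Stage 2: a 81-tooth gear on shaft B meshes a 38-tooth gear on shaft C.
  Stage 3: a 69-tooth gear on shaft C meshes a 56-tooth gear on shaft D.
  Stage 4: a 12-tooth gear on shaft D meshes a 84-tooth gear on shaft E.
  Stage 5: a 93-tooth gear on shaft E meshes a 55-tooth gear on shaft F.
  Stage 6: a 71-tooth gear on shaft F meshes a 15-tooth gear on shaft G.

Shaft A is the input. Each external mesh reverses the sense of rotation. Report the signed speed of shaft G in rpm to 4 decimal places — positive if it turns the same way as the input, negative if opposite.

+1037.7783 rpm (same as input, |ω| = 1037.7783 rpm)

Stage 1 [58T→96T]: ω = 572.0000×58/96 = 345.5833 rpm, dir flips to −; running = −345.5833
Stage 2 [81T→38T]: ω = 345.5833×81/38 = 736.6382 rpm, dir flips to +; running = +736.6382
Stage 3 [69T→56T]: ω = 736.6382×69/56 = 907.6434 rpm, dir flips to −; running = −907.6434
Stage 4 [12T→84T]: ω = 907.6434×12/84 = 129.6633 rpm, dir flips to +; running = +129.6633
Stage 5 [93T→55T]: ω = 129.6633×93/55 = 219.2489 rpm, dir flips to −; running = −219.2489
Stage 6 [71T→15T]: ω = 219.2489×71/15 = 1037.7783 rpm, dir flips to +; running = +1037.7783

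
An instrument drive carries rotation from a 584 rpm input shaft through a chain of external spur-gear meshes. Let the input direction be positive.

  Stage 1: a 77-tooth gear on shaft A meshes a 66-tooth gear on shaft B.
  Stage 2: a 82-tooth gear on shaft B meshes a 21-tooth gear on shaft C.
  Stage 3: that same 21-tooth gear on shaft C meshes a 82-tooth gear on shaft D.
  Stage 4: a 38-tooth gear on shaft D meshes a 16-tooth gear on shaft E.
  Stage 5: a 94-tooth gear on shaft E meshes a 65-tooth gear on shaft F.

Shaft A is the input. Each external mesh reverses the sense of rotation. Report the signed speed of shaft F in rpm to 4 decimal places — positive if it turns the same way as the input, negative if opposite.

-2340.1179 rpm (opposite to input, |ω| = 2340.1179 rpm)

Stage 1 [77T→66T]: ω = 584.0000×77/66 = 681.3333 rpm, dir flips to −; running = −681.3333
Stage 2 [82T→21T]: ω = 681.3333×82/21 = 2660.4444 rpm, dir flips to +; running = +2660.4444
Stage 3 [21T→82T]: ω = 2660.4444×21/82 = 681.3333 rpm, dir flips to −; running = −681.3333
Stage 4 [38T→16T]: ω = 681.3333×38/16 = 1618.1667 rpm, dir flips to +; running = +1618.1667
Stage 5 [94T→65T]: ω = 1618.1667×94/65 = 2340.1179 rpm, dir flips to −; running = −2340.1179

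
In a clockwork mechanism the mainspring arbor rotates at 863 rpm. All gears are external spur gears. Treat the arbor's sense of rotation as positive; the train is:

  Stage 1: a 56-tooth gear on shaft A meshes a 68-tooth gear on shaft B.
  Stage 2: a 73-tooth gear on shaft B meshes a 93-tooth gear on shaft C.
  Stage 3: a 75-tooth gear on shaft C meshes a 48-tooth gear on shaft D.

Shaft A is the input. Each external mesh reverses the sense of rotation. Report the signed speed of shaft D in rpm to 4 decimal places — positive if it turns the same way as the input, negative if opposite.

-871.6655 rpm (opposite to input, |ω| = 871.6655 rpm)

Stage 1 [56T→68T]: ω = 863.0000×56/68 = 710.7059 rpm, dir flips to −; running = −710.7059
Stage 2 [73T→93T]: ω = 710.7059×73/93 = 557.8659 rpm, dir flips to +; running = +557.8659
Stage 3 [75T→48T]: ω = 557.8659×75/48 = 871.6655 rpm, dir flips to −; running = −871.6655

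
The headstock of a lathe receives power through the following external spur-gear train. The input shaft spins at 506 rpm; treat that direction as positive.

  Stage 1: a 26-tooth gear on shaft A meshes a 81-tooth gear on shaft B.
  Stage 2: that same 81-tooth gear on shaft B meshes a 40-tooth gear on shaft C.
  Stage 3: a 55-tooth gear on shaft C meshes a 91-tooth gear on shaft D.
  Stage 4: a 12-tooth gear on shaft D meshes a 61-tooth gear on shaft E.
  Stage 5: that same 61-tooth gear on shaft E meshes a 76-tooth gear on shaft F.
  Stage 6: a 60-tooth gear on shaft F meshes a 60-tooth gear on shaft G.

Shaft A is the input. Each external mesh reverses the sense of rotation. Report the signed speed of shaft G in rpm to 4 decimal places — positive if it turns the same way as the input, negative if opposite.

+31.3872 rpm (same as input, |ω| = 31.3872 rpm)

Stage 1 [26T→81T]: ω = 506.0000×26/81 = 162.4198 rpm, dir flips to −; running = −162.4198
Stage 2 [81T→40T]: ω = 162.4198×81/40 = 328.9000 rpm, dir flips to +; running = +328.9000
Stage 3 [55T→91T]: ω = 328.9000×55/91 = 198.7857 rpm, dir flips to −; running = −198.7857
Stage 4 [12T→61T]: ω = 198.7857×12/61 = 39.1054 rpm, dir flips to +; running = +39.1054
Stage 5 [61T→76T]: ω = 39.1054×61/76 = 31.3872 rpm, dir flips to −; running = −31.3872
Stage 6 [60T→60T]: ω = 31.3872×60/60 = 31.3872 rpm, dir flips to +; running = +31.3872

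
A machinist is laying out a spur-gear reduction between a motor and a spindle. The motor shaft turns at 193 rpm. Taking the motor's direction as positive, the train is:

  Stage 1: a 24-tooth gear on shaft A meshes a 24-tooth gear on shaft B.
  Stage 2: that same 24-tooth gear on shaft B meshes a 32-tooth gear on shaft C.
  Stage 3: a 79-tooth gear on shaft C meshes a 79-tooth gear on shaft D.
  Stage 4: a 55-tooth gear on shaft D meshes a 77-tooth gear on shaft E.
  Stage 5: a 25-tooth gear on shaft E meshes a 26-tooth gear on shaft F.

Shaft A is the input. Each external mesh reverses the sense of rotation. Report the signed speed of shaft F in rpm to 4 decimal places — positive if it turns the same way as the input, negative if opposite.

Stage 1 [24T→24T]: ω = 193.0000×24/24 = 193.0000 rpm, dir flips to −; running = −193.0000
Stage 2 [24T→32T]: ω = 193.0000×24/32 = 144.7500 rpm, dir flips to +; running = +144.7500
Stage 3 [79T→79T]: ω = 144.7500×79/79 = 144.7500 rpm, dir flips to −; running = −144.7500
Stage 4 [55T→77T]: ω = 144.7500×55/77 = 103.3929 rpm, dir flips to +; running = +103.3929
Stage 5 [25T→26T]: ω = 103.3929×25/26 = 99.4162 rpm, dir flips to −; running = −99.4162

-99.4162 rpm (opposite to input, |ω| = 99.4162 rpm)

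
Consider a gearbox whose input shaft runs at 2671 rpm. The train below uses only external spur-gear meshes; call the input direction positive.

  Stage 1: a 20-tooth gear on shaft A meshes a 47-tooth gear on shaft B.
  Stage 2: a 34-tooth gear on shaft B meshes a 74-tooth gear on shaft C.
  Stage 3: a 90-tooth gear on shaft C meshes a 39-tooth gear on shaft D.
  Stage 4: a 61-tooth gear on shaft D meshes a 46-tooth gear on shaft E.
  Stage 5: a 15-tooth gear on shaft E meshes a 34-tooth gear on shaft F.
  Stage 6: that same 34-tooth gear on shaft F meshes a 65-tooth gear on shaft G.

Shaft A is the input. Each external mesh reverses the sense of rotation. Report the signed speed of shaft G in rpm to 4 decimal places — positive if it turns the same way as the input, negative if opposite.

+368.7916 rpm (same as input, |ω| = 368.7916 rpm)

Stage 1 [20T→47T]: ω = 2671.0000×20/47 = 1136.5957 rpm, dir flips to −; running = −1136.5957
Stage 2 [34T→74T]: ω = 1136.5957×34/74 = 522.2197 rpm, dir flips to +; running = +522.2197
Stage 3 [90T→39T]: ω = 522.2197×90/39 = 1205.1223 rpm, dir flips to −; running = −1205.1223
Stage 4 [61T→46T]: ω = 1205.1223×61/46 = 1598.0970 rpm, dir flips to +; running = +1598.0970
Stage 5 [15T→34T]: ω = 1598.0970×15/34 = 705.0428 rpm, dir flips to −; running = −705.0428
Stage 6 [34T→65T]: ω = 705.0428×34/65 = 368.7916 rpm, dir flips to +; running = +368.7916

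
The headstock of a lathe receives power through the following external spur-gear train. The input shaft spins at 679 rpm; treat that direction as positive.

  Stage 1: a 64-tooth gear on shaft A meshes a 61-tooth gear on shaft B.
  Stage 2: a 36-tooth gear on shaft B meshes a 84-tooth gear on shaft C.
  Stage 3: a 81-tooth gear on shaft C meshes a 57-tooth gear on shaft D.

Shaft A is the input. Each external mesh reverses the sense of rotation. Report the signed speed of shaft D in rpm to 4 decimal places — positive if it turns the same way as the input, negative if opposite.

-433.8637 rpm (opposite to input, |ω| = 433.8637 rpm)

Stage 1 [64T→61T]: ω = 679.0000×64/61 = 712.3934 rpm, dir flips to −; running = −712.3934
Stage 2 [36T→84T]: ω = 712.3934×36/84 = 305.3115 rpm, dir flips to +; running = +305.3115
Stage 3 [81T→57T]: ω = 305.3115×81/57 = 433.8637 rpm, dir flips to −; running = −433.8637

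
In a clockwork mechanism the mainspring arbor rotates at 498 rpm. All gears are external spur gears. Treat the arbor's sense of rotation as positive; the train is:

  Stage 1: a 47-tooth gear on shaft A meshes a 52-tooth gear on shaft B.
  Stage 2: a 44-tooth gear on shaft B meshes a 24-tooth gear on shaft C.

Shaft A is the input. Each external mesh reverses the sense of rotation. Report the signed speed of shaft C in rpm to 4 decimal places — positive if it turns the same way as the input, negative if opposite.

Stage 1 [47T→52T]: ω = 498.0000×47/52 = 450.1154 rpm, dir flips to −; running = −450.1154
Stage 2 [44T→24T]: ω = 450.1154×44/24 = 825.2115 rpm, dir flips to +; running = +825.2115

+825.2115 rpm (same as input, |ω| = 825.2115 rpm)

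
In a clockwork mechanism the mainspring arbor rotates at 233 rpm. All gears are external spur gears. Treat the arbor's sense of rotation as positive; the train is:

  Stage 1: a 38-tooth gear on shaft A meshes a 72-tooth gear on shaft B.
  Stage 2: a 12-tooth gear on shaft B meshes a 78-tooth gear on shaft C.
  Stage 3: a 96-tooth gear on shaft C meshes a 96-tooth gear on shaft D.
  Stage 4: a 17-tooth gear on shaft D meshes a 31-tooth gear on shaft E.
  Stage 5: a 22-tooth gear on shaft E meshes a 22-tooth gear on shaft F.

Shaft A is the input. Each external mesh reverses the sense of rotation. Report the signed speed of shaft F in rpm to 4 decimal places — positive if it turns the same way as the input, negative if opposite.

Stage 1 [38T→72T]: ω = 233.0000×38/72 = 122.9722 rpm, dir flips to −; running = −122.9722
Stage 2 [12T→78T]: ω = 122.9722×12/78 = 18.9188 rpm, dir flips to +; running = +18.9188
Stage 3 [96T→96T]: ω = 18.9188×96/96 = 18.9188 rpm, dir flips to −; running = −18.9188
Stage 4 [17T→31T]: ω = 18.9188×17/31 = 10.3748 rpm, dir flips to +; running = +10.3748
Stage 5 [22T→22T]: ω = 10.3748×22/22 = 10.3748 rpm, dir flips to −; running = −10.3748

-10.3748 rpm (opposite to input, |ω| = 10.3748 rpm)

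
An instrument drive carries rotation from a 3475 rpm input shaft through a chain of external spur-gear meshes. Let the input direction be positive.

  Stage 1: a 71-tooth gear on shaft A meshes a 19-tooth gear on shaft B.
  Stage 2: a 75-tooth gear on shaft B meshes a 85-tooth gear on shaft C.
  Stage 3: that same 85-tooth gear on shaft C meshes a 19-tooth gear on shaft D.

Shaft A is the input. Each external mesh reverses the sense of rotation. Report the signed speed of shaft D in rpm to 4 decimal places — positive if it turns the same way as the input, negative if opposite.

-51258.6565 rpm (opposite to input, |ω| = 51258.6565 rpm)

Stage 1 [71T→19T]: ω = 3475.0000×71/19 = 12985.5263 rpm, dir flips to −; running = −12985.5263
Stage 2 [75T→85T]: ω = 12985.5263×75/85 = 11457.8173 rpm, dir flips to +; running = +11457.8173
Stage 3 [85T→19T]: ω = 11457.8173×85/19 = 51258.6565 rpm, dir flips to −; running = −51258.6565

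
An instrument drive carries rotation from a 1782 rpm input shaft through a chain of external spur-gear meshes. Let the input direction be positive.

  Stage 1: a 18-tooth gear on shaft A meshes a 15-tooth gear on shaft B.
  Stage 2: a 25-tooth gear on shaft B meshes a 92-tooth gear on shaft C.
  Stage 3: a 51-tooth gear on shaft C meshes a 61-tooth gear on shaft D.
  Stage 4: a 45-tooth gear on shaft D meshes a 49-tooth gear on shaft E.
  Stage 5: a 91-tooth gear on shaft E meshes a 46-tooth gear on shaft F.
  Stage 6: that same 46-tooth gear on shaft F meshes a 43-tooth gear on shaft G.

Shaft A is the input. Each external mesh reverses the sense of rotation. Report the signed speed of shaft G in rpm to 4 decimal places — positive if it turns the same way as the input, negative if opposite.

+944.2149 rpm (same as input, |ω| = 944.2149 rpm)

Stage 1 [18T→15T]: ω = 1782.0000×18/15 = 2138.4000 rpm, dir flips to −; running = −2138.4000
Stage 2 [25T→92T]: ω = 2138.4000×25/92 = 581.0870 rpm, dir flips to +; running = +581.0870
Stage 3 [51T→61T]: ω = 581.0870×51/61 = 485.8268 rpm, dir flips to −; running = −485.8268
Stage 4 [45T→49T]: ω = 485.8268×45/49 = 446.1675 rpm, dir flips to +; running = +446.1675
Stage 5 [91T→46T]: ω = 446.1675×91/46 = 882.6356 rpm, dir flips to −; running = −882.6356
Stage 6 [46T→43T]: ω = 882.6356×46/43 = 944.2149 rpm, dir flips to +; running = +944.2149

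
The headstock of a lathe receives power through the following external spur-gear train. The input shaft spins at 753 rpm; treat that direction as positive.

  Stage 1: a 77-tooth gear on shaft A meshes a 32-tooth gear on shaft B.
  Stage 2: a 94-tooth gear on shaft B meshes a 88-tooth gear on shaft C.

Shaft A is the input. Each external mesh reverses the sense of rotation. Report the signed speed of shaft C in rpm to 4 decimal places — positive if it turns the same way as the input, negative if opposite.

+1935.4453 rpm (same as input, |ω| = 1935.4453 rpm)

Stage 1 [77T→32T]: ω = 753.0000×77/32 = 1811.9062 rpm, dir flips to −; running = −1811.9062
Stage 2 [94T→88T]: ω = 1811.9062×94/88 = 1935.4453 rpm, dir flips to +; running = +1935.4453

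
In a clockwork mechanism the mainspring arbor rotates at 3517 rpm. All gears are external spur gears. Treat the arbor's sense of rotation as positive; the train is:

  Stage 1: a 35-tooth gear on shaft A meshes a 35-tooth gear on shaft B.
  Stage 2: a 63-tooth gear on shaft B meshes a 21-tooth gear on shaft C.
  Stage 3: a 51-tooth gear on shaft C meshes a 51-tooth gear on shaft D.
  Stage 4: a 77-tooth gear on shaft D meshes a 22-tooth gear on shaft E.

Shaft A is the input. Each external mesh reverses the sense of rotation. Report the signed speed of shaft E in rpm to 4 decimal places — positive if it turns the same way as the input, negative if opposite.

+36928.5000 rpm (same as input, |ω| = 36928.5000 rpm)

Stage 1 [35T→35T]: ω = 3517.0000×35/35 = 3517.0000 rpm, dir flips to −; running = −3517.0000
Stage 2 [63T→21T]: ω = 3517.0000×63/21 = 10551.0000 rpm, dir flips to +; running = +10551.0000
Stage 3 [51T→51T]: ω = 10551.0000×51/51 = 10551.0000 rpm, dir flips to −; running = −10551.0000
Stage 4 [77T→22T]: ω = 10551.0000×77/22 = 36928.5000 rpm, dir flips to +; running = +36928.5000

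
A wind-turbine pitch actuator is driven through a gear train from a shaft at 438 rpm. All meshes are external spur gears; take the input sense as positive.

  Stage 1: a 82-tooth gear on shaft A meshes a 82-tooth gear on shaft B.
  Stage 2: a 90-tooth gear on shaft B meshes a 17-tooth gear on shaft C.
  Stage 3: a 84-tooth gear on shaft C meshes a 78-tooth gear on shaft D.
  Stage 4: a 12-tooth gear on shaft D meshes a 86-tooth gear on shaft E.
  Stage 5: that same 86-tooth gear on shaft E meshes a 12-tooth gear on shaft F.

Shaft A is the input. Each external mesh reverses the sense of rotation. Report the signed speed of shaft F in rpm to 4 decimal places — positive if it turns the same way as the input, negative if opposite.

Stage 1 [82T→82T]: ω = 438.0000×82/82 = 438.0000 rpm, dir flips to −; running = −438.0000
Stage 2 [90T→17T]: ω = 438.0000×90/17 = 2318.8235 rpm, dir flips to +; running = +2318.8235
Stage 3 [84T→78T]: ω = 2318.8235×84/78 = 2497.1946 rpm, dir flips to −; running = −2497.1946
Stage 4 [12T→86T]: ω = 2497.1946×12/86 = 348.4458 rpm, dir flips to +; running = +348.4458
Stage 5 [86T→12T]: ω = 348.4458×86/12 = 2497.1946 rpm, dir flips to −; running = −2497.1946

-2497.1946 rpm (opposite to input, |ω| = 2497.1946 rpm)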